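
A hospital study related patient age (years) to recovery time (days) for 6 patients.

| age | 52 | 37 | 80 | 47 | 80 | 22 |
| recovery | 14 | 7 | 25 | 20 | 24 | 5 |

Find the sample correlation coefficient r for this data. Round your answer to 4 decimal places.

n = 6, Σx = 318, Σy = 95, Σx² = 19566, Σy² = 1871, Σxy = 5957
nΣxy − ΣxΣy = 35742 − 30210 = 5532
nΣx² − (Σx)² = 117396 − 101124 = 16272; nΣy² − (Σy)² = 11226 − 9025 = 2201
r = 5532 / √(16272 × 2201) = 5532 / 5984.5361 ≈ 0.9244

0.9244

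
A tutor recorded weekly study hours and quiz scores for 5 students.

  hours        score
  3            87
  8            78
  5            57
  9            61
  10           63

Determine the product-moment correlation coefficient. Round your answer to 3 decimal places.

-0.492

n = 5, Σx = 35, Σy = 346, Σx² = 279, Σy² = 24592, Σxy = 2349
nΣxy − ΣxΣy = 11745 − 12110 = -365
nΣx² − (Σx)² = 1395 − 1225 = 170; nΣy² − (Σy)² = 122960 − 119716 = 3244
r = -365 / √(170 × 3244) = -365 / 742.6170 ≈ -0.492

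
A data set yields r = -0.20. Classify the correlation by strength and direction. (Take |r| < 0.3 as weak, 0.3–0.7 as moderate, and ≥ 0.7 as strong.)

weak negative

r = -0.20 < 0 so the relationship is negative.
|r| = 0.20, which falls in the weak range.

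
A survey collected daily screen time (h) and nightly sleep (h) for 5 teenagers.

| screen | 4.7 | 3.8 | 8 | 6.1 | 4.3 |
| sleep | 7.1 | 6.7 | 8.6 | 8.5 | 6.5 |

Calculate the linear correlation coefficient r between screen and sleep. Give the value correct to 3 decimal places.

0.916

n = 5, Σx = 26.9, Σy = 37.4, Σx² = 156.23, Σy² = 283.76, Σxy = 207.43
nΣxy − ΣxΣy = 1037.15 − 1006.06 = 31.09
nΣx² − (Σx)² = 781.15 − 723.61 = 57.54; nΣy² − (Σy)² = 1418.8 − 1398.76 = 20.04
r = 31.09 / √(57.54 × 20.04) = 31.09 / 33.9573 ≈ 0.916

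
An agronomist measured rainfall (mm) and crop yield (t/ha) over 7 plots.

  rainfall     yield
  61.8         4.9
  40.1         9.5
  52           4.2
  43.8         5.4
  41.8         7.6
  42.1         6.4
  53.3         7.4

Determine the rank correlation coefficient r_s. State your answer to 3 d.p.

Rank rainfall: 7, 1, 5, 4, 2, 3, 6
Rank yield: 2, 7, 1, 3, 6, 4, 5
d = rank(rainfall) − rank(yield): 5, -6, 4, 1, -4, -1, 1; Σd² = 96
ρ = 1 − 6Σd² / [n(n²−1)] = 1 − 6×96 / (7×48) = 1 − 576/336 ≈ -0.714

-0.714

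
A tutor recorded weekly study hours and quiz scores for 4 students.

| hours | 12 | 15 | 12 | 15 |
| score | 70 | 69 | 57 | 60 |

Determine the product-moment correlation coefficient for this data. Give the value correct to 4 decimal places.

n = 4, Σx = 54, Σy = 256, Σx² = 738, Σy² = 16510, Σxy = 3459
nΣxy − ΣxΣy = 13836 − 13824 = 12
nΣx² − (Σx)² = 2952 − 2916 = 36; nΣy² − (Σy)² = 66040 − 65536 = 504
r = 12 / √(36 × 504) = 12 / 134.6997 ≈ 0.0891

0.0891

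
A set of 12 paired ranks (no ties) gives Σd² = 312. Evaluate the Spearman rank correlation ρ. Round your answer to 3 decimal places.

ρ = 1 − 6Σd² / [n(n²−1)] = 1 − 6×312 / (12×143)
  = 1 − 1872/1716 = 1 − 1.0909 ≈ -0.091

-0.091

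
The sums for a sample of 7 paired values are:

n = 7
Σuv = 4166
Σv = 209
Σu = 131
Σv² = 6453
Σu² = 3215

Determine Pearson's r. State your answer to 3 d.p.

r = (nΣuv − ΣuΣv) / √[(nΣu² − (Σu)²)(nΣv² − (Σv)²)]
Numerator: 7×4166 − 131×209 = 1783
Denominator: √[(22505 − 17161)(45171 − 43681)] = √[5344 × 1490] = 2821.8008
r = 1783 / 2821.8008 ≈ 0.632

0.632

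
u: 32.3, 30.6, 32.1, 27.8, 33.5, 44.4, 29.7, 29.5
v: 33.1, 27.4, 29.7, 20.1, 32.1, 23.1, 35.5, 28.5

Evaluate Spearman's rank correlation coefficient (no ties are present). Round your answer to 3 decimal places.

0.190

Rank u: 6, 4, 5, 1, 7, 8, 3, 2
Rank v: 7, 3, 5, 1, 6, 2, 8, 4
d = rank(u) − rank(v): -1, 1, 0, 0, 1, 6, -5, -2; Σd² = 68
ρ = 1 − 6Σd² / [n(n²−1)] = 1 − 6×68 / (8×63) = 1 − 408/504 ≈ 0.190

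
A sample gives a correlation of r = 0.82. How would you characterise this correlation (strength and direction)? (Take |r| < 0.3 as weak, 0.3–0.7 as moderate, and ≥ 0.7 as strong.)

r = 0.82 > 0 so the relationship is positive.
|r| = 0.82, which falls in the strong range.

strong positive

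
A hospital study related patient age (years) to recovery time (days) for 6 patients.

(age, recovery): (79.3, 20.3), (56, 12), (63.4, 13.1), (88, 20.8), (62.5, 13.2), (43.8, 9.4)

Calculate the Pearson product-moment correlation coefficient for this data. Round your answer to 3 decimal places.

0.977

n = 6, Σx = 393, Σy = 88.8, Σx² = 27012.74, Σy² = 1422.94, Σxy = 6179.45
nΣxy − ΣxΣy = 37076.7 − 34898.4 = 2178.3
nΣx² − (Σx)² = 162076.44 − 154449 = 7627.44; nΣy² − (Σy)² = 8537.64 − 7885.44 = 652.2
r = 2178.3 / √(7627.44 × 652.2) = 2178.3 / 2230.3848 ≈ 0.977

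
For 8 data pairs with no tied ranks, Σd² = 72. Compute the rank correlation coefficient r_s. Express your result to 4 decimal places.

ρ = 1 − 6Σd² / [n(n²−1)] = 1 − 6×72 / (8×63)
  = 1 − 432/504 = 1 − 0.85714 ≈ 0.1429

0.1429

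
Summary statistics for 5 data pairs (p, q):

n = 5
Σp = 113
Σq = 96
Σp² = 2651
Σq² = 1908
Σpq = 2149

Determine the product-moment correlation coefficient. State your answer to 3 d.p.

r = (nΣpq − ΣpΣq) / √[(nΣp² − (Σp)²)(nΣq² − (Σq)²)]
Numerator: 5×2149 − 113×96 = -103
Denominator: √[(13255 − 12769)(9540 − 9216)] = √[486 × 324] = 396.8173
r = -103 / 396.8173 ≈ -0.260

-0.260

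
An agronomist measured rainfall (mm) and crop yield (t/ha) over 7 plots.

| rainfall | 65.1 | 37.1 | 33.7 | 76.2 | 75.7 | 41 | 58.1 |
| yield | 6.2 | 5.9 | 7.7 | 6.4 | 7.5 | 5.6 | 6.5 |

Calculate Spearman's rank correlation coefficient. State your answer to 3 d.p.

Rank rainfall: 5, 2, 1, 7, 6, 3, 4
Rank yield: 3, 2, 7, 4, 6, 1, 5
d = rank(rainfall) − rank(yield): 2, 0, -6, 3, 0, 2, -1; Σd² = 54
ρ = 1 − 6Σd² / [n(n²−1)] = 1 − 6×54 / (7×48) = 1 − 324/336 ≈ 0.036

0.036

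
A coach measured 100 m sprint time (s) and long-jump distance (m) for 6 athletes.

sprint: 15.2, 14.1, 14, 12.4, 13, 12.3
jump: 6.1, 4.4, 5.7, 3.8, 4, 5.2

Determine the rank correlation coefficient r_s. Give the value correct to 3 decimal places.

Rank sprint: 6, 5, 4, 2, 3, 1
Rank jump: 6, 3, 5, 1, 2, 4
d = rank(sprint) − rank(jump): 0, 2, -1, 1, 1, -3; Σd² = 16
ρ = 1 − 6Σd² / [n(n²−1)] = 1 − 6×16 / (6×35) = 1 − 96/210 ≈ 0.543

0.543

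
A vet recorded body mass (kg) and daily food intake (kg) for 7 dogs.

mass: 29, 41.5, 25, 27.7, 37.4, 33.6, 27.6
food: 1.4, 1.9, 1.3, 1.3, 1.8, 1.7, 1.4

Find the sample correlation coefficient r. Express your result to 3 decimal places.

n = 7, Σx = 221.8, Σy = 10.8, Σx² = 7245.02, Σy² = 17.04, Σxy = 351.04
nΣxy − ΣxΣy = 2457.28 − 2395.44 = 61.84
nΣx² − (Σx)² = 50715.14 − 49195.24 = 1519.9; nΣy² − (Σy)² = 119.28 − 116.64 = 2.64
r = 61.84 / √(1519.9 × 2.64) = 61.84 / 63.3446 ≈ 0.976

0.976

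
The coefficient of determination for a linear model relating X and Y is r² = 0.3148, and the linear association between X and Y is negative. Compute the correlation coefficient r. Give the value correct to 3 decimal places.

|r| = √0.3148 = 0.561
The association is negative, so r = −0.561.

-0.561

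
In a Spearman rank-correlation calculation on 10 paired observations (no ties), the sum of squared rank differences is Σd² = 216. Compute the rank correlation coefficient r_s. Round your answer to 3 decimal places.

-0.309

ρ = 1 − 6Σd² / [n(n²−1)] = 1 − 6×216 / (10×99)
  = 1 − 1296/990 = 1 − 1.3091 ≈ -0.309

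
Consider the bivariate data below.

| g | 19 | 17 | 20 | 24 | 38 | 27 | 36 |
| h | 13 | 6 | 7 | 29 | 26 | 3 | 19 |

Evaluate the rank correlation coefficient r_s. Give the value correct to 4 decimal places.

Rank g: 2, 1, 3, 4, 7, 5, 6
Rank h: 4, 2, 3, 7, 6, 1, 5
d = rank(g) − rank(h): -2, -1, 0, -3, 1, 4, 1; Σd² = 32
ρ = 1 − 6Σd² / [n(n²−1)] = 1 − 6×32 / (7×48) = 1 − 192/336 ≈ 0.4286

0.4286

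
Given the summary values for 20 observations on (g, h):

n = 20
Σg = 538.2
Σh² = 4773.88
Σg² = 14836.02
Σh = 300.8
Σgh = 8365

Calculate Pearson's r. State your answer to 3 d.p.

r = (nΣgh − ΣgΣh) / √[(nΣg² − (Σg)²)(nΣh² − (Σh)²)]
Numerator: 20×8365 − 538.2×300.8 = 5409.44
Denominator: √[(296720.4 − 289659.24)(95477.6 − 90480.64)] = √[7061.16 × 4996.96] = 5940.0618
r = 5409.44 / 5940.0618 ≈ 0.911

0.911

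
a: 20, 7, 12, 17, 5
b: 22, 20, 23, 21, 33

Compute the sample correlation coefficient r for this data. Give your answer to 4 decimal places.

-0.5495

n = 5, Σa = 61, Σb = 119, Σa² = 907, Σb² = 2943, Σab = 1378
nΣab − ΣaΣb = 6890 − 7259 = -369
nΣa² − (Σa)² = 4535 − 3721 = 814; nΣb² − (Σb)² = 14715 − 14161 = 554
r = -369 / √(814 × 554) = -369 / 671.5326 ≈ -0.5495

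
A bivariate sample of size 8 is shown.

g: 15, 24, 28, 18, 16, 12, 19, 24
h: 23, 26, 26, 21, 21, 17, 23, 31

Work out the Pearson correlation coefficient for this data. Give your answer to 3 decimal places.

n = 8, Σg = 156, Σh = 188, Σg² = 3246, Σh² = 4542, Σgh = 3796
nΣgh − ΣgΣh = 30368 − 29328 = 1040
nΣg² − (Σg)² = 25968 − 24336 = 1632; nΣh² − (Σh)² = 36336 − 35344 = 992
r = 1040 / √(1632 × 992) = 1040 / 1272.3773 ≈ 0.817

0.817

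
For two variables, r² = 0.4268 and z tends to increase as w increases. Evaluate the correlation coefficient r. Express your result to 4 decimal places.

|r| = √0.4268 = 0.6533
The association is positive, so r = 0.6533.

0.6533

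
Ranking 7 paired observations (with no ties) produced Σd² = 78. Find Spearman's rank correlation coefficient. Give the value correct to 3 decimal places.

-0.393

ρ = 1 − 6Σd² / [n(n²−1)] = 1 − 6×78 / (7×48)
  = 1 − 468/336 = 1 − 1.3929 ≈ -0.393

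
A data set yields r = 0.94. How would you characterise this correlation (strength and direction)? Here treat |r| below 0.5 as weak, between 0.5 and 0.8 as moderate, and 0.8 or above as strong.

r = 0.94 > 0 so the relationship is positive.
|r| = 0.94, which falls in the strong range.

strong positive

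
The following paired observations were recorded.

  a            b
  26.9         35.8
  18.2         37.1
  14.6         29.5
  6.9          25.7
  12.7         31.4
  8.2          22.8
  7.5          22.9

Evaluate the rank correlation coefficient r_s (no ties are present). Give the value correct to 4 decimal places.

0.7857

Rank a: 7, 6, 5, 1, 4, 3, 2
Rank b: 6, 7, 4, 3, 5, 1, 2
d = rank(a) − rank(b): 1, -1, 1, -2, -1, 2, 0; Σd² = 12
ρ = 1 − 6Σd² / [n(n²−1)] = 1 − 6×12 / (7×48) = 1 − 72/336 ≈ 0.7857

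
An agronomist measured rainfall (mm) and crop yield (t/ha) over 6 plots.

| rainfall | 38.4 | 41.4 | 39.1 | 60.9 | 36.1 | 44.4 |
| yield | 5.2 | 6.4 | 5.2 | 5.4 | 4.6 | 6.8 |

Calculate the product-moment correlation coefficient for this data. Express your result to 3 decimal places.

n = 6, Σx = 260.3, Σy = 33.6, Σx² = 11700.71, Σy² = 191.6, Σxy = 1464.8
nΣxy − ΣxΣy = 8788.8 − 8746.08 = 42.72
nΣx² − (Σx)² = 70204.26 − 67756.09 = 2448.17; nΣy² − (Σy)² = 1149.6 − 1128.96 = 20.64
r = 42.72 / √(2448.17 × 20.64) = 42.72 / 224.7893 ≈ 0.190

0.190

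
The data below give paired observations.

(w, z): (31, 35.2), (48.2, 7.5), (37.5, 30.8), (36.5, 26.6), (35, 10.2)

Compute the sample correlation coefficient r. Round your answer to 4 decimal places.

-0.6766

n = 5, Σw = 188.2, Σz = 110.3, Σw² = 7247.74, Σz² = 3055.53, Σwz = 3935.6
nΣwz − ΣwΣz = 19678 − 20758.46 = -1080.46
nΣw² − (Σw)² = 36238.7 − 35419.24 = 819.46; nΣz² − (Σz)² = 15277.65 − 12166.09 = 3111.56
r = -1080.46 / √(819.46 × 3111.56) = -1080.46 / 1596.8090 ≈ -0.6766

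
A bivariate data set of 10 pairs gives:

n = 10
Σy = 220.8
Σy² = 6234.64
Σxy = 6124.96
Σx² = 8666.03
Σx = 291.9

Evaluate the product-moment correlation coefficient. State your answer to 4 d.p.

r = (nΣxy − ΣxΣy) / √[(nΣx² − (Σx)²)(nΣy² − (Σy)²)]
Numerator: 10×6124.96 − 291.9×220.8 = -3201.92
Denominator: √[(86660.3 − 85205.61)(62346.4 − 48752.64)] = √[1454.69 × 13593.76] = 4446.8761
r = -3201.92 / 4446.8761 ≈ -0.7200

-0.7200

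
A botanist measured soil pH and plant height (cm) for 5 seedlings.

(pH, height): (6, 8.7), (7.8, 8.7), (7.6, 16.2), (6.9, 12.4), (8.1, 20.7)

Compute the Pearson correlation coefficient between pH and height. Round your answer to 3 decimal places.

n = 5, Σx = 36.4, Σy = 66.7, Σx² = 267.82, Σy² = 996.07, Σxy = 496.41
nΣxy − ΣxΣy = 2482.05 − 2427.88 = 54.17
nΣx² − (Σx)² = 1339.1 − 1324.96 = 14.14; nΣy² − (Σy)² = 4980.35 − 4448.89 = 531.46
r = 54.17 / √(14.14 × 531.46) = 54.17 / 86.6882 ≈ 0.625

0.625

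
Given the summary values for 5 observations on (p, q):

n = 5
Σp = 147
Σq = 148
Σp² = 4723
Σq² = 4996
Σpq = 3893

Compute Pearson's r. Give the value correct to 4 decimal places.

-0.9223

r = (nΣpq − ΣpΣq) / √[(nΣp² − (Σp)²)(nΣq² − (Σq)²)]
Numerator: 5×3893 − 147×148 = -2291
Denominator: √[(23615 − 21609)(24980 − 21904)] = √[2006 × 3076] = 2484.0403
r = -2291 / 2484.0403 ≈ -0.9223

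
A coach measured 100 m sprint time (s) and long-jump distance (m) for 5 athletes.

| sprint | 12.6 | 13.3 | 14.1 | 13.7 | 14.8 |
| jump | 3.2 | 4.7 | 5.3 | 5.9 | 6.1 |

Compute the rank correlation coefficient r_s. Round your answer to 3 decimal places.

Rank sprint: 1, 2, 4, 3, 5
Rank jump: 1, 2, 3, 4, 5
d = rank(sprint) − rank(jump): 0, 0, 1, -1, 0; Σd² = 2
ρ = 1 − 6Σd² / [n(n²−1)] = 1 − 6×2 / (5×24) = 1 − 12/120 ≈ 0.900

0.900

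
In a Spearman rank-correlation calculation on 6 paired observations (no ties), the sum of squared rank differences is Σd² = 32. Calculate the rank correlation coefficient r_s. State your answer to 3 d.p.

ρ = 1 − 6Σd² / [n(n²−1)] = 1 − 6×32 / (6×35)
  = 1 − 192/210 = 1 − 0.9143 ≈ 0.086

0.086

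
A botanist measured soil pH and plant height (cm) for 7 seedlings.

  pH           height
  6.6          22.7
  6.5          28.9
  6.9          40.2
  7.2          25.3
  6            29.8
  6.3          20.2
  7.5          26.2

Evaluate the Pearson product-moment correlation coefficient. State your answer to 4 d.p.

n = 7, Σx = 47, Σy = 193.3, Σx² = 317.2, Σy² = 5589.15, Σxy = 1299.77
nΣxy − ΣxΣy = 9098.39 − 9085.1 = 13.29
nΣx² − (Σx)² = 2220.4 − 2209 = 11.4; nΣy² − (Σy)² = 39124.05 − 37364.89 = 1759.16
r = 13.29 / √(11.4 × 1759.16) = 13.29 / 141.6136 ≈ 0.0938

0.0938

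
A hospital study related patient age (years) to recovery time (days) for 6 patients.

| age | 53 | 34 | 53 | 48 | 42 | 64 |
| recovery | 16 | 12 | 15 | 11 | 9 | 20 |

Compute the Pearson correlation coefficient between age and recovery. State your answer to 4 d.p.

n = 6, Σx = 294, Σy = 83, Σx² = 14938, Σy² = 1227, Σxy = 4237
nΣxy − ΣxΣy = 25422 − 24402 = 1020
nΣx² − (Σx)² = 89628 − 86436 = 3192; nΣy² − (Σy)² = 7362 − 6889 = 473
r = 1020 / √(3192 × 473) = 1020 / 1228.7457 ≈ 0.8301

0.8301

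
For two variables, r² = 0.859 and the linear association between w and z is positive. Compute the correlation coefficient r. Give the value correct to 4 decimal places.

|r| = √0.859 = 0.9268
The association is positive, so r = 0.9268.

0.9268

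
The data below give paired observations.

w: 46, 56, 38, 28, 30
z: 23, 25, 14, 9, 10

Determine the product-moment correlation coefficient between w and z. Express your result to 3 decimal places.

n = 5, Σw = 198, Σz = 81, Σw² = 8380, Σz² = 1531, Σwz = 3542
nΣwz − ΣwΣz = 17710 − 16038 = 1672
nΣw² − (Σw)² = 41900 − 39204 = 2696; nΣz² − (Σz)² = 7655 − 6561 = 1094
r = 1672 / √(2696 × 1094) = 1672 / 1717.3887 ≈ 0.974

0.974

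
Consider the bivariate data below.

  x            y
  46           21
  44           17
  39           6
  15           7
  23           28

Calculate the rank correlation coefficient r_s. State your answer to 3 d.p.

Rank x: 5, 4, 3, 1, 2
Rank y: 4, 3, 1, 2, 5
d = rank(x) − rank(y): 1, 1, 2, -1, -3; Σd² = 16
ρ = 1 − 6Σd² / [n(n²−1)] = 1 − 6×16 / (5×24) = 1 − 96/120 ≈ 0.200

0.200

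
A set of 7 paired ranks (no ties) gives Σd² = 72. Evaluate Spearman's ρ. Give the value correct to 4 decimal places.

-0.2857

ρ = 1 − 6Σd² / [n(n²−1)] = 1 − 6×72 / (7×48)
  = 1 − 432/336 = 1 − 1.28571 ≈ -0.2857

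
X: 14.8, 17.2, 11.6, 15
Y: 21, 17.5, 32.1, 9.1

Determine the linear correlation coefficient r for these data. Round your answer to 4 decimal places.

n = 4, ΣX = 58.6, ΣY = 79.7, ΣX² = 874.44, ΣY² = 1860.47, ΣXY = 1120.66
nΣXY − ΣXΣY = 4482.64 − 4670.42 = -187.78
nΣX² − (ΣX)² = 3497.76 − 3433.96 = 63.8; nΣY² − (ΣY)² = 7441.88 − 6352.09 = 1089.79
r = -187.78 / √(63.8 × 1089.79) = -187.78 / 263.6828 ≈ -0.7121

-0.7121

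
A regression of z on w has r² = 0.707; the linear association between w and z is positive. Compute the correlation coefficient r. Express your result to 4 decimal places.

0.8408

|r| = √0.707 = 0.8408
The association is positive, so r = 0.8408.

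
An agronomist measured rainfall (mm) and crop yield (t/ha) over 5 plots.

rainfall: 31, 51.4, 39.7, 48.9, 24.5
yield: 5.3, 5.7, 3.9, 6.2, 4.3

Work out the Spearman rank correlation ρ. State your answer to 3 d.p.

Rank rainfall: 2, 5, 3, 4, 1
Rank yield: 3, 4, 1, 5, 2
d = rank(rainfall) − rank(yield): -1, 1, 2, -1, -1; Σd² = 8
ρ = 1 − 6Σd² / [n(n²−1)] = 1 − 6×8 / (5×24) = 1 − 48/120 ≈ 0.600

0.600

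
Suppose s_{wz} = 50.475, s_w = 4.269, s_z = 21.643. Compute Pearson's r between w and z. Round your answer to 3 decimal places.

r = Cov(w,z) / (s_w · s_z) = 50.475 / (4.269 × 21.643)
  = 50.475 / 92.3940 ≈ 0.546

0.546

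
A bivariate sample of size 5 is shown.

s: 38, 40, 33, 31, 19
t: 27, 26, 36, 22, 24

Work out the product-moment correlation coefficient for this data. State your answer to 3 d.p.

n = 5, Σs = 161, Σt = 135, Σs² = 5455, Σt² = 3761, Σst = 4392
nΣst − ΣsΣt = 21960 − 21735 = 225
nΣs² − (Σs)² = 27275 − 25921 = 1354; nΣt² − (Σt)² = 18805 − 18225 = 580
r = 225 / √(1354 × 580) = 225 / 886.1828 ≈ 0.254

0.254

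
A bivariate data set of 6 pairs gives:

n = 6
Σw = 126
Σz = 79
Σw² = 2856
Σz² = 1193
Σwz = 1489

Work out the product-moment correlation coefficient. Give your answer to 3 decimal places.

-0.949

r = (nΣwz − ΣwΣz) / √[(nΣw² − (Σw)²)(nΣz² − (Σz)²)]
Numerator: 6×1489 − 126×79 = -1020
Denominator: √[(17136 − 15876)(7158 − 6241)] = √[1260 × 917] = 1074.9046
r = -1020 / 1074.9046 ≈ -0.949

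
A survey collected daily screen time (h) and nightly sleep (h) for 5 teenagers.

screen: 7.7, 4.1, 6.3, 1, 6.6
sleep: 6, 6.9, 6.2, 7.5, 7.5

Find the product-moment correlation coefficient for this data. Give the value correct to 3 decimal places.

n = 5, Σx = 25.7, Σy = 34.1, Σx² = 160.35, Σy² = 234.55, Σxy = 170.55
nΣxy − ΣxΣy = 852.75 − 876.37 = -23.62
nΣx² − (Σx)² = 801.75 − 660.49 = 141.26; nΣy² − (Σy)² = 1172.75 − 1162.81 = 9.94
r = -23.62 / √(141.26 × 9.94) = -23.62 / 37.4716 ≈ -0.630

-0.630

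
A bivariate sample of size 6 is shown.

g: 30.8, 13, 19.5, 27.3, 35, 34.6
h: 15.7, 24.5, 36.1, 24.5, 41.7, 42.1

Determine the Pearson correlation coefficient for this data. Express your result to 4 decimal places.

0.3413

n = 6, Σg = 160.2, Σh = 184.6, Σg² = 4665.34, Σh² = 6261.5, Σgh = 5091.02
nΣgh − ΣgΣh = 30546.12 − 29572.92 = 973.2
nΣg² − (Σg)² = 27992.04 − 25664.04 = 2328; nΣh² − (Σh)² = 37569 − 34077.16 = 3491.84
r = 973.2 / √(2328 × 3491.84) = 973.2 / 2851.1407 ≈ 0.3413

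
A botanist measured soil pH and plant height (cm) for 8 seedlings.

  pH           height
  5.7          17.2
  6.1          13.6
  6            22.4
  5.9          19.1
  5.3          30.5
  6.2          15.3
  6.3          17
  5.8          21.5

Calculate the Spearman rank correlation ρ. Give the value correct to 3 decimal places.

Rank pH: 2, 6, 5, 4, 1, 7, 8, 3
Rank height: 4, 1, 7, 5, 8, 2, 3, 6
d = rank(pH) − rank(height): -2, 5, -2, -1, -7, 5, 5, -3; Σd² = 142
ρ = 1 − 6Σd² / [n(n²−1)] = 1 − 6×142 / (8×63) = 1 − 852/504 ≈ -0.690

-0.690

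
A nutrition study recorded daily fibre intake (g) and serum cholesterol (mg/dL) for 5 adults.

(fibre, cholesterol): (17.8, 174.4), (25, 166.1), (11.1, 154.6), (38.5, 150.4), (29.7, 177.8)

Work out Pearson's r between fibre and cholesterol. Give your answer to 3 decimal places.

-0.120

n = 5, Σx = 122.1, Σy = 823.3, Σx² = 3429.39, Σy² = 136138.73, Σxy = 20043.94
nΣxy − ΣxΣy = 100219.7 − 100524.93 = -305.23
nΣx² − (Σx)² = 17146.95 − 14908.41 = 2238.54; nΣy² − (Σy)² = 680693.65 − 677822.89 = 2870.76
r = -305.23 / √(2238.54 × 2870.76) = -305.23 / 2535.0170 ≈ -0.120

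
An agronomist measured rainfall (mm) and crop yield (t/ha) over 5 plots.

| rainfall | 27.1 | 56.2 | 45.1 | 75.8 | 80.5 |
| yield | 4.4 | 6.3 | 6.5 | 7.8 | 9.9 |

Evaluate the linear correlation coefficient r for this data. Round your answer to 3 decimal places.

n = 5, Σx = 284.7, Σy = 34.9, Σx² = 18152.75, Σy² = 260.15, Σxy = 2154.64
nΣxy − ΣxΣy = 10773.2 − 9936.03 = 837.17
nΣx² − (Σx)² = 90763.75 − 81054.09 = 9709.66; nΣy² − (Σy)² = 1300.75 − 1218.01 = 82.74
r = 837.17 / √(9709.66 × 82.74) = 837.17 / 896.3132 ≈ 0.934

0.934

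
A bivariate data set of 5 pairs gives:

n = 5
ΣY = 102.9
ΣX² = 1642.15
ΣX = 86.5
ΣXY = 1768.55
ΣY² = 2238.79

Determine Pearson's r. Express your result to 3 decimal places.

-0.087

r = (nΣXY − ΣXΣY) / √[(nΣX² − (ΣX)²)(nΣY² − (ΣY)²)]
Numerator: 5×1768.55 − 86.5×102.9 = -58.1
Denominator: √[(8210.75 − 7482.25)(11193.95 − 10588.41)] = √[728.5 × 605.54] = 664.1806
r = -58.1 / 664.1806 ≈ -0.087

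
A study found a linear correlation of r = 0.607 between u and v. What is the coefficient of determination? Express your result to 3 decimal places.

0.368

r² = (0.607)² = 0.368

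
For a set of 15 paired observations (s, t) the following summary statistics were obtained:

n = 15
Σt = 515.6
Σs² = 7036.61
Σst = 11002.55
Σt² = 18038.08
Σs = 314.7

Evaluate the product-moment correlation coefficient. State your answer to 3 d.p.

r = (nΣst − ΣsΣt) / √[(nΣs² − (Σs)²)(nΣt² − (Σt)²)]
Numerator: 15×11002.55 − 314.7×515.6 = 2778.93
Denominator: √[(105549.15 − 99036.09)(270571.2 − 265843.36)] = √[6513.06 × 4727.84] = 5549.1176
r = 2778.93 / 5549.1176 ≈ 0.501

0.501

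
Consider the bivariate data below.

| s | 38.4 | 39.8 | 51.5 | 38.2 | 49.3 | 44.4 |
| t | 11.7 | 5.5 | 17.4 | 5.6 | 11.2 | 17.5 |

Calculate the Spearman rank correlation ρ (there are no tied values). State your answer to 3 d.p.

Rank s: 2, 3, 6, 1, 5, 4
Rank t: 4, 1, 5, 2, 3, 6
d = rank(s) − rank(t): -2, 2, 1, -1, 2, -2; Σd² = 18
ρ = 1 − 6Σd² / [n(n²−1)] = 1 − 6×18 / (6×35) = 1 − 108/210 ≈ 0.486

0.486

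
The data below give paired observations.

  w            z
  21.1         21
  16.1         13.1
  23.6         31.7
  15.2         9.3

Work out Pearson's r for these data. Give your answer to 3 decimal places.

n = 4, Σw = 76, Σz = 75.1, Σw² = 1492.42, Σz² = 1703.99, Σwz = 1543.49
nΣwz − ΣwΣz = 6173.96 − 5707.6 = 466.36
nΣw² − (Σw)² = 5969.68 − 5776 = 193.68; nΣz² − (Σz)² = 6815.96 − 5640.01 = 1175.95
r = 466.36 / √(193.68 × 1175.95) = 466.36 / 477.2400 ≈ 0.977

0.977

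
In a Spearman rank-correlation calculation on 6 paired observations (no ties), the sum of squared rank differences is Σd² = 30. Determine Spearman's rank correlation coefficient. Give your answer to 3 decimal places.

ρ = 1 − 6Σd² / [n(n²−1)] = 1 − 6×30 / (6×35)
  = 1 − 180/210 = 1 − 0.8571 ≈ 0.143

0.143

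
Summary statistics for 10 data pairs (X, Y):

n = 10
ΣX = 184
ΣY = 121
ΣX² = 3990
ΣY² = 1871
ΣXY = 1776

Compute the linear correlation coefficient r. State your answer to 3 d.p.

-0.908

r = (nΣXY − ΣXΣY) / √[(nΣX² − (ΣX)²)(nΣY² − (ΣY)²)]
Numerator: 10×1776 − 184×121 = -4504
Denominator: √[(39900 − 33856)(18710 − 14641)] = √[6044 × 4069] = 4959.1366
r = -4504 / 4959.1366 ≈ -0.908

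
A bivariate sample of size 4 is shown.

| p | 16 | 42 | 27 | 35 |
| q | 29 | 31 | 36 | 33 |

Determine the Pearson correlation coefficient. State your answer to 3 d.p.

n = 4, Σp = 120, Σq = 129, Σp² = 3974, Σq² = 4187, Σpq = 3893
nΣpq − ΣpΣq = 15572 − 15480 = 92
nΣp² − (Σp)² = 15896 − 14400 = 1496; nΣq² − (Σq)² = 16748 − 16641 = 107
r = 92 / √(1496 × 107) = 92 / 400.0900 ≈ 0.230

0.230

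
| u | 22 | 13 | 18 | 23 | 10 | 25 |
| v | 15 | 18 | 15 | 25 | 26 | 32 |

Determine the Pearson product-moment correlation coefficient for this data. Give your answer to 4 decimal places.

n = 6, Σu = 111, Σv = 131, Σu² = 2231, Σv² = 3099, Σuv = 2469
nΣuv − ΣuΣv = 14814 − 14541 = 273
nΣu² − (Σu)² = 13386 − 12321 = 1065; nΣv² − (Σv)² = 18594 − 17161 = 1433
r = 273 / √(1065 × 1433) = 273 / 1235.3724 ≈ 0.2210

0.2210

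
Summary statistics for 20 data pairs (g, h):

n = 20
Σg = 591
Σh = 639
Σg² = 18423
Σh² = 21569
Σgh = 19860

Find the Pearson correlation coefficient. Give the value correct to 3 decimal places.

r = (nΣgh − ΣgΣh) / √[(nΣg² − (Σg)²)(nΣh² − (Σh)²)]
Numerator: 20×19860 − 591×639 = 19551
Denominator: √[(368460 − 349281)(431380 − 408321)] = √[19179 × 23059] = 21029.7066
r = 19551 / 21029.7066 ≈ 0.930

0.930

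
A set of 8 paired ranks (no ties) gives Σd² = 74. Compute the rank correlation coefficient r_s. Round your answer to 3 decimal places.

ρ = 1 − 6Σd² / [n(n²−1)] = 1 − 6×74 / (8×63)
  = 1 − 444/504 = 1 − 0.8810 ≈ 0.119

0.119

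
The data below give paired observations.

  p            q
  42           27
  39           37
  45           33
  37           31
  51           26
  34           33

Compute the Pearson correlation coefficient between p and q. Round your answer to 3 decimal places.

-0.577

n = 6, Σp = 248, Σq = 187, Σp² = 10436, Σq² = 5913, Σpq = 7657
nΣpq − ΣpΣq = 45942 − 46376 = -434
nΣp² − (Σp)² = 62616 − 61504 = 1112; nΣq² − (Σq)² = 35478 − 34969 = 509
r = -434 / √(1112 × 509) = -434 / 752.3350 ≈ -0.577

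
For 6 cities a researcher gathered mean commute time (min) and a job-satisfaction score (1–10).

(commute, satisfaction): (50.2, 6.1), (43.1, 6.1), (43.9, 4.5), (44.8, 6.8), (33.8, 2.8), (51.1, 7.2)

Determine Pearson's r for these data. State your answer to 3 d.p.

n = 6, Σx = 266.9, Σy = 33.5, Σx² = 12065.55, Σy² = 200.59, Σxy = 1533.88
nΣxy − ΣxΣy = 9203.28 − 8941.15 = 262.13
nΣx² − (Σx)² = 72393.3 − 71235.61 = 1157.69; nΣy² − (Σy)² = 1203.54 − 1122.25 = 81.29
r = 262.13 / √(1157.69 × 81.29) = 262.13 / 306.7713 ≈ 0.854

0.854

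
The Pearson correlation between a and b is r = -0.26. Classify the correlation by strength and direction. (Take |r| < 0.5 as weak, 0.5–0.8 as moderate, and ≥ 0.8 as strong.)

r = -0.26 < 0 so the relationship is negative.
|r| = 0.26, which falls in the weak range.

weak negative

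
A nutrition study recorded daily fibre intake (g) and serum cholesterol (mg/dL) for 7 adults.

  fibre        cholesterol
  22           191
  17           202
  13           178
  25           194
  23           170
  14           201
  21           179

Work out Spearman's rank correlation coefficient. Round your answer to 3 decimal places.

Rank fibre: 5, 3, 1, 7, 6, 2, 4
Rank cholesterol: 4, 7, 2, 5, 1, 6, 3
d = rank(fibre) − rank(cholesterol): 1, -4, -1, 2, 5, -4, 1; Σd² = 64
ρ = 1 − 6Σd² / [n(n²−1)] = 1 − 6×64 / (7×48) = 1 − 384/336 ≈ -0.143

-0.143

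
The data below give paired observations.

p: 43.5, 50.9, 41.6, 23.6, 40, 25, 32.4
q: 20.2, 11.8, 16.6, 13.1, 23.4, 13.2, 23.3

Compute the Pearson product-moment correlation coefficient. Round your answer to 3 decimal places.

n = 7, Σp = 257, Σq = 121.6, Σp² = 10045.34, Σq² = 2259.14, Σpq = 4499.96
nΣpq − ΣpΣq = 31499.72 − 31251.2 = 248.52
nΣp² − (Σp)² = 70317.38 − 66049 = 4268.38; nΣq² − (Σq)² = 15813.98 − 14786.56 = 1027.42
r = 248.52 / √(4268.38 × 1027.42) = 248.52 / 2094.1392 ≈ 0.119

0.119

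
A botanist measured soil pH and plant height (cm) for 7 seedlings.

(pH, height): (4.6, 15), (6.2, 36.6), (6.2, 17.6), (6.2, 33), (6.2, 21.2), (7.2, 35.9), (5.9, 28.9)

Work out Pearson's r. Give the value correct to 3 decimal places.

0.668

n = 7, Σx = 42.5, Σy = 188.2, Σx² = 261.57, Σy² = 5536.78, Σxy = 1170.07
nΣxy − ΣxΣy = 8190.49 − 7998.5 = 191.99
nΣx² − (Σx)² = 1830.99 − 1806.25 = 24.74; nΣy² − (Σy)² = 38757.46 − 35419.24 = 3338.22
r = 191.99 / √(24.74 × 3338.22) = 191.99 / 287.3805 ≈ 0.668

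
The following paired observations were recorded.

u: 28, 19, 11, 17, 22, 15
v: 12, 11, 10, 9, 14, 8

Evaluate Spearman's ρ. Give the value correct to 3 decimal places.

0.771

Rank u: 6, 4, 1, 3, 5, 2
Rank v: 5, 4, 3, 2, 6, 1
d = rank(u) − rank(v): 1, 0, -2, 1, -1, 1; Σd² = 8
ρ = 1 − 6Σd² / [n(n²−1)] = 1 − 6×8 / (6×35) = 1 − 48/210 ≈ 0.771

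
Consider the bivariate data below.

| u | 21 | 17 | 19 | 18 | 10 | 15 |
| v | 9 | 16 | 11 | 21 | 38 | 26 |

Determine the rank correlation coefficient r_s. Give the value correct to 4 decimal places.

Rank u: 6, 3, 5, 4, 1, 2
Rank v: 1, 3, 2, 4, 6, 5
d = rank(u) − rank(v): 5, 0, 3, 0, -5, -3; Σd² = 68
ρ = 1 − 6Σd² / [n(n²−1)] = 1 − 6×68 / (6×35) = 1 − 408/210 ≈ -0.9429

-0.9429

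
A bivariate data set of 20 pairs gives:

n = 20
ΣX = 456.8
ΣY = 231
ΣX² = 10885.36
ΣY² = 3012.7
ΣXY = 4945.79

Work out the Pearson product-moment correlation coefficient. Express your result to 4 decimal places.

-0.8367

r = (nΣXY − ΣXΣY) / √[(nΣX² − (ΣX)²)(nΣY² − (ΣY)²)]
Numerator: 20×4945.79 − 456.8×231 = -6605
Denominator: √[(217707.2 − 208666.24)(60254 − 53361)] = √[9040.96 × 6893] = 7894.2598
r = -6605 / 7894.2598 ≈ -0.8367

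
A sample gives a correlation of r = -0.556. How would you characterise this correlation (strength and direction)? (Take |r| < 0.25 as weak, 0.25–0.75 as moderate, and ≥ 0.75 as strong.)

r = -0.556 < 0 so the relationship is negative.
|r| = 0.556, which falls in the moderate range.

moderate negative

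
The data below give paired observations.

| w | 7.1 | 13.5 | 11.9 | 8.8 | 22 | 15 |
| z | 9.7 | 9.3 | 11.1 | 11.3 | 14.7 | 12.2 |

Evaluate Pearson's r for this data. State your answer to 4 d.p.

0.8003

n = 6, Σw = 78.3, Σz = 68.3, Σw² = 1160.71, Σz² = 796.41, Σwz = 932.35
nΣwz − ΣwΣz = 5594.1 − 5347.89 = 246.21
nΣw² − (Σw)² = 6964.26 − 6130.89 = 833.37; nΣz² − (Σz)² = 4778.46 − 4664.89 = 113.57
r = 246.21 / √(833.37 × 113.57) = 246.21 / 307.6456 ≈ 0.8003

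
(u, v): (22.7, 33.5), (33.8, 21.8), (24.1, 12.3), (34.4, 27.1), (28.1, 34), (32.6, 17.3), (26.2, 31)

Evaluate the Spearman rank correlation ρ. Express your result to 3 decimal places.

-0.179

Rank u: 1, 6, 2, 7, 4, 5, 3
Rank v: 6, 3, 1, 4, 7, 2, 5
d = rank(u) − rank(v): -5, 3, 1, 3, -3, 3, -2; Σd² = 66
ρ = 1 − 6Σd² / [n(n²−1)] = 1 − 6×66 / (7×48) = 1 − 396/336 ≈ -0.179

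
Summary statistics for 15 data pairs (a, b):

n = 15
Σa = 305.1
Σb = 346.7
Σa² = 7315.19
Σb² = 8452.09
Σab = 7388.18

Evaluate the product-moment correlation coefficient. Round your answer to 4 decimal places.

0.4820

r = (nΣab − ΣaΣb) / √[(nΣa² − (Σa)²)(nΣb² − (Σb)²)]
Numerator: 15×7388.18 − 305.1×346.7 = 5044.53
Denominator: √[(109727.85 − 93086.01)(126781.35 − 120200.89)] = √[16641.84 × 6580.46] = 10464.7486
r = 5044.53 / 10464.7486 ≈ 0.4820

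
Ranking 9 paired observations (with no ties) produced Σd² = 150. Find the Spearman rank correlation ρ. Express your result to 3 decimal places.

ρ = 1 − 6Σd² / [n(n²−1)] = 1 − 6×150 / (9×80)
  = 1 − 900/720 = 1 − 1.2500 ≈ -0.250

-0.250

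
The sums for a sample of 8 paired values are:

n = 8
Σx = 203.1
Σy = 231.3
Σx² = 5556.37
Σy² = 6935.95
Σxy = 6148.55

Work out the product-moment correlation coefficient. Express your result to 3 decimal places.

r = (nΣxy − ΣxΣy) / √[(nΣx² − (Σx)²)(nΣy² − (Σy)²)]
Numerator: 8×6148.55 − 203.1×231.3 = 2211.37
Denominator: √[(44450.96 − 41249.61)(55487.6 − 53499.69)] = √[3201.35 × 1987.91] = 2522.6961
r = 2211.37 / 2522.6961 ≈ 0.877

0.877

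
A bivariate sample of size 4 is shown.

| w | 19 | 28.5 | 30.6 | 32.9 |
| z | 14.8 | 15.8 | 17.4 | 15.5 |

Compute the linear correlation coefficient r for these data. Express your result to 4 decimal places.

0.5843

n = 4, Σw = 111, Σz = 63.5, Σw² = 3192.02, Σz² = 1011.69, Σwz = 1773.89
nΣwz − ΣwΣz = 7095.56 − 7048.5 = 47.06
nΣw² − (Σw)² = 12768.08 − 12321 = 447.08; nΣz² − (Σz)² = 4046.76 − 4032.25 = 14.51
r = 47.06 / √(447.08 × 14.51) = 47.06 / 80.5427 ≈ 0.5843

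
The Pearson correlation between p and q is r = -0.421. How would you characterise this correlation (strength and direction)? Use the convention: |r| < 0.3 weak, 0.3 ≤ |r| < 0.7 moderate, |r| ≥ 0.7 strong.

moderate negative

r = -0.421 < 0 so the relationship is negative.
|r| = 0.421, which falls in the moderate range.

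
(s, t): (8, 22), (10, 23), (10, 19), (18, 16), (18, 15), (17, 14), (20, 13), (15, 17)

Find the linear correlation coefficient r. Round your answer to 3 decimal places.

-0.933

n = 8, Σs = 116, Σt = 139, Σs² = 1826, Σt² = 2509, Σst = 1907
nΣst − ΣsΣt = 15256 − 16124 = -868
nΣs² − (Σs)² = 14608 − 13456 = 1152; nΣt² − (Σt)² = 20072 − 19321 = 751
r = -868 / √(1152 × 751) = -868 / 930.1355 ≈ -0.933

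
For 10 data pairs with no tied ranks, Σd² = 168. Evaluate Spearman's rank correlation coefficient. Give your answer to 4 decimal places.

ρ = 1 − 6Σd² / [n(n²−1)] = 1 − 6×168 / (10×99)
  = 1 − 1008/990 = 1 − 1.01818 ≈ -0.0182

-0.0182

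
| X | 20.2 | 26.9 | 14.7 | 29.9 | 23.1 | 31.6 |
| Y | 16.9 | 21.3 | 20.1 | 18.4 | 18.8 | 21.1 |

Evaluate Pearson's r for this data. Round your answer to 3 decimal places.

n = 6, ΣX = 146.4, ΣY = 116.6, ΣX² = 3773.92, ΣY² = 2280.52, ΣXY = 2861.02
nΣXY − ΣXΣY = 17166.12 − 17070.24 = 95.88
nΣX² − (ΣX)² = 22643.52 − 21432.96 = 1210.56; nΣY² − (ΣY)² = 13683.12 − 13595.56 = 87.56
r = 95.88 / √(1210.56 × 87.56) = 95.88 / 325.5712 ≈ 0.294

0.294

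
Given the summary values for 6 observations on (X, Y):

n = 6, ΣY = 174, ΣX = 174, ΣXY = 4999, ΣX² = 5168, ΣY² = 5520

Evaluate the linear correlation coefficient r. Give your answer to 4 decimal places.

r = (nΣXY − ΣXΣY) / √[(nΣX² − (ΣX)²)(nΣY² − (ΣY)²)]
Numerator: 6×4999 − 174×174 = -282
Denominator: √[(31008 − 30276)(33120 − 30276)] = √[732 × 2844] = 1442.8472
r = -282 / 1442.8472 ≈ -0.1954

-0.1954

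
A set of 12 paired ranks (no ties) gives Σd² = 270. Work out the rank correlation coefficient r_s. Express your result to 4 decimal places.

ρ = 1 − 6Σd² / [n(n²−1)] = 1 − 6×270 / (12×143)
  = 1 − 1620/1716 = 1 − 0.94406 ≈ 0.0559

0.0559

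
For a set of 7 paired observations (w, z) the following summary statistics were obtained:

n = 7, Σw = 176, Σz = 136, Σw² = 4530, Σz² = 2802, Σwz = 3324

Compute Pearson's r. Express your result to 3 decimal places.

r = (nΣwz − ΣwΣz) / √[(nΣw² − (Σw)²)(nΣz² − (Σz)²)]
Numerator: 7×3324 − 176×136 = -668
Denominator: √[(31710 − 30976)(19614 − 18496)] = √[734 × 1118] = 905.8764
r = -668 / 905.8764 ≈ -0.737

-0.737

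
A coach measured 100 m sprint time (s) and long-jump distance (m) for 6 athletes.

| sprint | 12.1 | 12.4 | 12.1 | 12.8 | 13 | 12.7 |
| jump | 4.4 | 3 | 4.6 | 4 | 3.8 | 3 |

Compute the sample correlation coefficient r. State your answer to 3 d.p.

-0.452

n = 6, Σx = 75.1, Σy = 22.8, Σx² = 940.71, Σy² = 88.96, Σxy = 284.8
nΣxy − ΣxΣy = 1708.8 − 1712.28 = -3.48
nΣx² − (Σx)² = 5644.26 − 5640.01 = 4.25; nΣy² − (Σy)² = 533.76 − 519.84 = 13.92
r = -3.48 / √(4.25 × 13.92) = -3.48 / 7.6916 ≈ -0.452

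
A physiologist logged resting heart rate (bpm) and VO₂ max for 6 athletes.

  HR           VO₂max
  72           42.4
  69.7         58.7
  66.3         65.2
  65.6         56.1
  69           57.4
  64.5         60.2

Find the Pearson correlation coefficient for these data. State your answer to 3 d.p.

-0.717

n = 6, Σx = 407.1, Σy = 340, Σx² = 27662.39, Σy² = 19560.5, Σxy = 22990.61
nΣxy − ΣxΣy = 137943.66 − 138414 = -470.34
nΣx² − (Σx)² = 165974.34 − 165730.41 = 243.93; nΣy² − (Σy)² = 117363 − 115600 = 1763
r = -470.34 / √(243.93 × 1763) = -470.34 / 655.7809 ≈ -0.717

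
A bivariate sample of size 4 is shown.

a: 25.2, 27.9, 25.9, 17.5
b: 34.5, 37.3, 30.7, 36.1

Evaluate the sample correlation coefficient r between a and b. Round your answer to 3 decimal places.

-0.172

n = 4, Σa = 96.5, Σb = 138.6, Σa² = 2390.51, Σb² = 4827.24, Σab = 3336.95
nΣab − ΣaΣb = 13347.8 − 13374.9 = -27.1
nΣa² − (Σa)² = 9562.04 − 9312.25 = 249.79; nΣb² − (Σb)² = 19308.96 − 19209.96 = 99
r = -27.1 / √(249.79 × 99) = -27.1 / 157.2552 ≈ -0.172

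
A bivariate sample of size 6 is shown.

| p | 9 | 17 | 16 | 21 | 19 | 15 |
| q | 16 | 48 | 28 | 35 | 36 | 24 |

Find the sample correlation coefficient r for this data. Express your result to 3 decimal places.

0.719

n = 6, Σp = 97, Σq = 187, Σp² = 1653, Σq² = 6441, Σpq = 3187
nΣpq − ΣpΣq = 19122 − 18139 = 983
nΣp² − (Σp)² = 9918 − 9409 = 509; nΣq² − (Σq)² = 38646 − 34969 = 3677
r = 983 / √(509 × 3677) = 983 / 1368.0618 ≈ 0.719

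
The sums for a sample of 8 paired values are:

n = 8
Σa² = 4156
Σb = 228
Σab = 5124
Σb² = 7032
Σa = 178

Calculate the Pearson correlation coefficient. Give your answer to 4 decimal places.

0.1578

r = (nΣab − ΣaΣb) / √[(nΣa² − (Σa)²)(nΣb² − (Σb)²)]
Numerator: 8×5124 − 178×228 = 408
Denominator: √[(33248 − 31684)(56256 − 51984)] = √[1564 × 4272] = 2584.8420
r = 408 / 2584.8420 ≈ 0.1578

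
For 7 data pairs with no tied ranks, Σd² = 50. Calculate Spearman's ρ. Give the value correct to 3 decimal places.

ρ = 1 − 6Σd² / [n(n²−1)] = 1 − 6×50 / (7×48)
  = 1 − 300/336 = 1 − 0.8929 ≈ 0.107

0.107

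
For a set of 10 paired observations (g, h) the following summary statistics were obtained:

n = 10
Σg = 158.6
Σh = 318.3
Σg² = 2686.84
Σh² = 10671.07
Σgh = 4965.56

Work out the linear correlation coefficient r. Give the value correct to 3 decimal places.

-0.272

r = (nΣgh − ΣgΣh) / √[(nΣg² − (Σg)²)(nΣh² − (Σh)²)]
Numerator: 10×4965.56 − 158.6×318.3 = -826.78
Denominator: √[(26868.4 − 25153.96)(106710.7 − 101314.89)] = √[1714.44 × 5395.81] = 3041.5115
r = -826.78 / 3041.5115 ≈ -0.272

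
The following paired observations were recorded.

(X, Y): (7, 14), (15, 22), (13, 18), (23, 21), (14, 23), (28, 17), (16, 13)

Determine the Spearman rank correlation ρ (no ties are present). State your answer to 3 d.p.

Rank X: 1, 4, 2, 6, 3, 7, 5
Rank Y: 2, 6, 4, 5, 7, 3, 1
d = rank(X) − rank(Y): -1, -2, -2, 1, -4, 4, 4; Σd² = 58
ρ = 1 − 6Σd² / [n(n²−1)] = 1 − 6×58 / (7×48) = 1 − 348/336 ≈ -0.036

-0.036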